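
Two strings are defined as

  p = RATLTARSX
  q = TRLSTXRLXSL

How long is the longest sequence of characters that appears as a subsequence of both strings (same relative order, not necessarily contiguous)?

5

Match R [1,2]; then L [4,3]; then T [5,5]; then R [7,7]; then S [8,10] — 5 characters in the same relative order in both. Since dp[9][11] = 5, nothing longer is possible.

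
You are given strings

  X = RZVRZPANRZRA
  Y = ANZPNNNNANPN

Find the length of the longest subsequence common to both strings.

4

Pick Z (X #5, Y #3); then P (X #6, Y #4); then A (X #7, Y #9); then N (X #8, Y #12); all 4 characters appear in both, in order. The LCS DP gives dp[12][12] = 4, so this is optimal.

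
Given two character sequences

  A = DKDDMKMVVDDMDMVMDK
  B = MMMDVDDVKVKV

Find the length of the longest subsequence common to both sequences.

7

Match M at A[5]=B[2] → M at A[7]=B[3] → V at A[9]=B[5] → D at A[10]=B[6] → D at A[11]=B[7] → V at A[15]=B[10] → K at A[18]=B[11] — 7 characters in the same relative order in both. Since dp[18][12] = 7, nothing longer is possible.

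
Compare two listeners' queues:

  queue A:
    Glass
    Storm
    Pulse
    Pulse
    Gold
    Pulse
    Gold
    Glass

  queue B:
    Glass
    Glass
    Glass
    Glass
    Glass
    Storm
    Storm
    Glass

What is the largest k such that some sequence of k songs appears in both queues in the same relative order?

3

Match Glass (queue A #1, queue B #5), then Storm (queue A #2, queue B #7), then Glass (queue A #8, queue B #8) — 3 songs in the same relative order in both. dp[8][8] = 3 confirms this is the maximum.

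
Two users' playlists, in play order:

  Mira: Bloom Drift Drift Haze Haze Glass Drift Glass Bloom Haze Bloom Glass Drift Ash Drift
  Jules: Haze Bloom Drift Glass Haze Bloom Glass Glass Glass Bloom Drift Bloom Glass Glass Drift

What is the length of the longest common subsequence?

Pick Bloom (Mira #1, Jules #2); then Drift (Mira #2, Jules #3); then Haze (Mira #4, Jules #5); then Glass (Mira #6, Jules #8); then Glass (Mira #8, Jules #9); then Bloom (Mira #9, Jules #10); then Bloom (Mira #11, Jules #12); then Glass (Mira #12, Jules #14); then Drift (Mira #15, Jules #15); all 9 songs appear in both, in order. dp[15][15] = 9 confirms this is the maximum.

9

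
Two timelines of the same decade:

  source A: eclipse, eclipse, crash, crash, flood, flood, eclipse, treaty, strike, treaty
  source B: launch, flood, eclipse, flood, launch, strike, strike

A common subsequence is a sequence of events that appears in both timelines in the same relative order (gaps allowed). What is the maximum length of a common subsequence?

3

Taking eclipse at source A[2]=source B[3], flood at source A[5]=source B[4], strike at source A[9]=source B[7] gives a common subsequence of length 3, and the DP table's final entry dp[10][7] is also 3, so no common subsequence is longer.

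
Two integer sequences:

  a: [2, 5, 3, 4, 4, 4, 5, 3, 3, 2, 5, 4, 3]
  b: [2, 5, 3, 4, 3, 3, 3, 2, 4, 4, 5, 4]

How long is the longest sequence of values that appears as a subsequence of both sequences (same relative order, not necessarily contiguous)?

Taking 2 at a[1]=b[1]; then 5 at a[2]=b[2]; then 3 at a[3]=b[3]; then 4 at a[4]=b[4]; then 3 at a[8]=b[6]; then 3 at a[9]=b[7]; then 2 at a[10]=b[8]; then 5 at a[11]=b[11]; then 4 at a[12]=b[12] gives a common subsequence of length 9. The LCS DP gives dp[13][12] = 9, so this is optimal.

9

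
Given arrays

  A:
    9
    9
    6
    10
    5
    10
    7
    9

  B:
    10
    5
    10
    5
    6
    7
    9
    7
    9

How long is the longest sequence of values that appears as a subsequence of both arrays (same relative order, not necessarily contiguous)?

One common subsequence of length 5: 10 (A #4, B #1), 5 (A #5, B #2), 10 (A #6, B #3), 7 (A #7, B #8), 9 (A #8, B #9). Since dp[8][9] = 5, nothing longer is possible.

5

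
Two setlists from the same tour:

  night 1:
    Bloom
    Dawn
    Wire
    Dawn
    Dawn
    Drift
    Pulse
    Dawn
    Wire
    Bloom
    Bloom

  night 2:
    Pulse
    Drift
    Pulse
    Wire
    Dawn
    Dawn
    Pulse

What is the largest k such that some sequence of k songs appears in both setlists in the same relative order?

Pick Wire [3,4] → Dawn [4,5] → Dawn [5,6] → Pulse [7,7]; all 4 songs appear in both, in order. The LCS DP gives dp[11][7] = 4, so this is optimal.

4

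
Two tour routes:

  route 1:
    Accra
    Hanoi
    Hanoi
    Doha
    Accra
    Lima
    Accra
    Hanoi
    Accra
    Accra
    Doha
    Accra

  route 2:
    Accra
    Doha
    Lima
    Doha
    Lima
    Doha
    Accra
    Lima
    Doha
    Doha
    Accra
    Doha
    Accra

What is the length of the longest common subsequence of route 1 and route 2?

Taking Accra at route 1[1]=route 2[1], then Doha at route 1[4]=route 2[6], then Accra at route 1[5]=route 2[7], then Lima at route 1[6]=route 2[8], then Accra at route 1[10]=route 2[11], then Doha at route 1[11]=route 2[12], then Accra at route 1[12]=route 2[13] gives a common subsequence of length 7. Since dp[12][13] = 7, nothing longer is possible.

7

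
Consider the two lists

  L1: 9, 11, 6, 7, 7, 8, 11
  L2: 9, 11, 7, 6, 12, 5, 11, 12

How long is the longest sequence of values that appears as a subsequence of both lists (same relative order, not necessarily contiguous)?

4

Taking 9 (L1 #1, L2 #1), then 11 (L1 #2, L2 #2), then 6 (L1 #3, L2 #4), then 11 (L1 #7, L2 #7) gives a common subsequence of length 4. dp[7][8] = 4 confirms this is the maximum.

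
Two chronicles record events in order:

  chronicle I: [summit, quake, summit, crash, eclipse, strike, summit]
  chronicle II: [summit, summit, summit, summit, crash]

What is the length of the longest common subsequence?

One common subsequence of length 3: summit [1,3] → summit [3,4] → crash [4,5], and the DP table's final entry dp[7][5] is also 3, so no common subsequence is longer.

3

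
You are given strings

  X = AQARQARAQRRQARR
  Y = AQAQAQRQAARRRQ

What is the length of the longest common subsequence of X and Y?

Pick A (X #1, Y #1); then Q (X #2, Y #2); then A (X #3, Y #3); then Q (X #5, Y #4); then A (X #8, Y #5); then Q (X #9, Y #6); then R (X #11, Y #7); then Q (X #12, Y #8); then A (X #13, Y #10); then R (X #14, Y #12); then R (X #15, Y #13); all 11 characters appear in both, in order. The LCS DP gives dp[15][14] = 11, so this is optimal.

11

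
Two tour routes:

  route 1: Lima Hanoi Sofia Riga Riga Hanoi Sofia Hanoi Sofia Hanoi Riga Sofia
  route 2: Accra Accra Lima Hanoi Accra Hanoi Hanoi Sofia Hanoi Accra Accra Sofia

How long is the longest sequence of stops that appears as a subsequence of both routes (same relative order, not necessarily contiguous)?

7

Pick Lima at route 1[1]=route 2[3], then Hanoi at route 1[2]=route 2[4], then Hanoi at route 1[6]=route 2[6], then Hanoi at route 1[8]=route 2[7], then Sofia at route 1[9]=route 2[8], then Hanoi at route 1[10]=route 2[9], then Sofia at route 1[12]=route 2[12]; all 7 stops appear in both, in order. Since dp[12][12] = 7, nothing longer is possible.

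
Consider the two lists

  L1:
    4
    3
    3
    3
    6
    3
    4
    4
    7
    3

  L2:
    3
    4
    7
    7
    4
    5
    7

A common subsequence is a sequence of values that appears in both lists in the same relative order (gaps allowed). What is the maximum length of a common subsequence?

4

Taking 3 at L1[6]=L2[1]; then 4 at L1[7]=L2[2]; then 4 at L1[8]=L2[5]; then 7 at L1[9]=L2[7] gives a common subsequence of length 4. The LCS DP gives dp[10][7] = 4, so this is optimal.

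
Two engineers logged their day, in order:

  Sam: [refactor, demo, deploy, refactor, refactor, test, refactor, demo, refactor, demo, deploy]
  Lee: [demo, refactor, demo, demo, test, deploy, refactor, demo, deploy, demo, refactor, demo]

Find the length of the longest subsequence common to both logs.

Pick refactor (Sam #1, Lee #2) → demo (Sam #2, Lee #4) → deploy (Sam #3, Lee #6) → refactor (Sam #4, Lee #7) → demo (Sam #8, Lee #10) → refactor (Sam #9, Lee #11) → demo (Sam #10, Lee #12); all 7 tasks appear in both, in order. The LCS DP gives dp[11][12] = 7, so this is optimal.

7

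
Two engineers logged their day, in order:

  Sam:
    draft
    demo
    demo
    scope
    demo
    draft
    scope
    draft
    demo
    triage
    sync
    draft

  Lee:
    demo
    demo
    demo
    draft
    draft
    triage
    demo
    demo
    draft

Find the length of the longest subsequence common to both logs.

One common subsequence of length 7: demo at Sam[2]=Lee[1] → demo at Sam[3]=Lee[2] → demo at Sam[5]=Lee[3] → draft at Sam[6]=Lee[4] → draft at Sam[8]=Lee[5] → demo at Sam[9]=Lee[8] → draft at Sam[12]=Lee[9]. dp[12][9] = 7 confirms this is the maximum.

7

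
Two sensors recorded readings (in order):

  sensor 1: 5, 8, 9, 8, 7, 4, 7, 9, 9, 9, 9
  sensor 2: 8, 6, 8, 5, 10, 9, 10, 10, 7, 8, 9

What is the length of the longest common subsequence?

Let dp[i][j] be the LCS length of the first i values of sensor 1 and the first j values of sensor 2. dp[i][j] = dp[i-1][j-1]+1 when the i-th and j-th values match, else max(dp[i-1][j], dp[i][j-1]).
    ·  8  6  8  5 10  9 10 10  7  8  9
 ·  0  0  0  0  0  0  0  0  0  0  0  0
 5  0  0  0  0  1  1  1  1  1  1  1  1
 8  0  1  1  1  1  1  1  1  1  1  2  2
 9  0  1  1  1  1  1  2  2  2  2  2  3
 8  0  1  1  2  2  2  2  2  2  2  3  3
 7  0  1  1  2  2  2  2  2  2  3  3  3
 4  0  1  1  2  2  2  2  2  2  3  3  3
 7  0  1  1  2  2  2  2  2  2  3  3  3
 9  0  1  1  2  2  2  3  3  3  3  3  4
 9  0  1  1  2  2  2  3  3  3  3  3  4
 9  0  1  1  2  2  2  3  3  3  3  3  4
 9  0  1  1  2  2  2  3  3  3  3  3  4
dp[11][11] = 4. One LCS (by backtracking along matches): 5, 9, 8, 9.

4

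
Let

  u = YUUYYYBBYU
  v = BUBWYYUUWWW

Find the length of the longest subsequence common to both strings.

4

One common subsequence of length 4: U at u[2]=v[2], then Y at u[4]=v[5], then Y at u[5]=v[6], then U at u[10]=v[8]. dp[10][11] = 4 confirms this is the maximum.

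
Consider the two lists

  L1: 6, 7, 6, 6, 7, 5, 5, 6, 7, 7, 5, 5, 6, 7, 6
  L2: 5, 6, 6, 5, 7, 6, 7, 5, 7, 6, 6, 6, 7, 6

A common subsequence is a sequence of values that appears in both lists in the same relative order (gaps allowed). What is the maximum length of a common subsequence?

Match 6 at L1[1]=L2[3]; then 7 at L1[2]=L2[5]; then 6 at L1[4]=L2[6]; then 7 at L1[5]=L2[7]; then 5 at L1[6]=L2[8]; then 6 at L1[8]=L2[11]; then 6 at L1[13]=L2[12]; then 7 at L1[14]=L2[13]; then 6 at L1[15]=L2[14] — 9 values in the same relative order in both. The LCS DP gives dp[15][14] = 9, so this is optimal.

9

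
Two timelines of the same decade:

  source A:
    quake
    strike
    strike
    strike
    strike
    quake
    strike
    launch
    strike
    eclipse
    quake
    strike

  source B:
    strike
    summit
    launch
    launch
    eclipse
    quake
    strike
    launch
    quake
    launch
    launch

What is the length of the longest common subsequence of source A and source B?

5

Taking strike [2,1], then quake [6,6], then strike [7,7], then launch [8,8], then quake [11,9] gives a common subsequence of length 5, and the DP table's final entry dp[12][11] is also 5, so no common subsequence is longer.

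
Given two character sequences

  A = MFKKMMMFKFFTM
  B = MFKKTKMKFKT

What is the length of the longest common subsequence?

8

One common subsequence of length 8: M (A #1, B #1); then F (A #2, B #2); then K (A #3, B #4); then K (A #4, B #6); then M (A #5, B #7); then F (A #8, B #9); then K (A #9, B #10); then T (A #12, B #11), and the DP table's final entry dp[13][11] is also 8, so no common subsequence is longer.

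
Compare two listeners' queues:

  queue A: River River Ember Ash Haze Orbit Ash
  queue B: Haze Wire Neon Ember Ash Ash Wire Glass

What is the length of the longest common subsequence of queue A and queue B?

3

Pick Ember at queue A[3]=queue B[4]; then Ash at queue A[4]=queue B[5]; then Ash at queue A[7]=queue B[6]; all 3 songs appear in both, in order. The LCS DP gives dp[7][8] = 3, so this is optimal.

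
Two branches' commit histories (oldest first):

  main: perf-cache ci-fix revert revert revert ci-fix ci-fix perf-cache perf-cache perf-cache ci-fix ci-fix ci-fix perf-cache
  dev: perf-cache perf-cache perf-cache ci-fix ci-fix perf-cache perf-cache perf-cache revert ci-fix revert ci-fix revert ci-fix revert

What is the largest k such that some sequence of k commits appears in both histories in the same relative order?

One common subsequence of length 9: perf-cache [1,3], ci-fix [6,4], ci-fix [7,5], perf-cache [8,6], perf-cache [9,7], perf-cache [10,8], ci-fix [11,10], ci-fix [12,12], ci-fix [13,14]. dp[14][15] = 9 confirms this is the maximum.

9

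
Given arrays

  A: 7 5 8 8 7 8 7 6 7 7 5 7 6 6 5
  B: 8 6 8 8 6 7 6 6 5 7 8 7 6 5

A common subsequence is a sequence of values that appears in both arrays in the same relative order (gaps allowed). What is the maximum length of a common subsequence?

Match 8 [3,1]; then 8 [4,3]; then 8 [6,4]; then 7 [7,6]; then 6 [8,8]; then 7 [9,10]; then 7 [12,12]; then 6 [14,13]; then 5 [15,14] — 9 values in the same relative order in both. dp[15][14] = 9 confirms this is the maximum.

9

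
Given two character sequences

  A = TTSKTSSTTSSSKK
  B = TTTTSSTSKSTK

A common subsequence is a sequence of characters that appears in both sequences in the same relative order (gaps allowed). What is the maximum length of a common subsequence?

Match T [1,2] → T [2,3] → T [5,4] → S [6,5] → S [7,6] → T [9,7] → S [10,8] → S [11,10] → K [14,12] — 9 characters in the same relative order in both. dp[14][12] = 9 confirms this is the maximum.

9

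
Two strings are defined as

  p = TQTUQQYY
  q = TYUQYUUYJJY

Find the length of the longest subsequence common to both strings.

Pick T (p #1, q #1), Q (p #2, q #4), U (p #4, q #7), Y (p #7, q #8), Y (p #8, q #11); all 5 characters appear in both, in order. The LCS DP gives dp[8][11] = 5, so this is optimal.

5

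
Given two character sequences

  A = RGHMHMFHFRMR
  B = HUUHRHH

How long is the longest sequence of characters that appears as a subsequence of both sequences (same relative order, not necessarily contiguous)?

3

Match R at A[1]=B[5], then H at A[5]=B[6], then H at A[8]=B[7] — 3 characters in the same relative order in both. The LCS DP gives dp[12][7] = 3, so this is optimal.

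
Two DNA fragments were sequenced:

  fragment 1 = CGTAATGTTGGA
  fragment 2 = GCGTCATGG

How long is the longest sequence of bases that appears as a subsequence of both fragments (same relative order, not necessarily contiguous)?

7

Let dp[i][j] be the LCS length of the first i bases of fragment 1 and the first j bases of fragment 2. dp[i][j] = dp[i-1][j-1]+1 when the i-th and j-th bases match, else max(dp[i-1][j], dp[i][j-1]).
    ·  G  C  G  T  C  A  T  G  G
 ·  0  0  0  0  0  0  0  0  0  0
 C  0  0  1  1  1  1  1  1  1  1
 G  0  1  1  2  2  2  2  2  2  2
 T  0  1  1  2  3  3  3  3  3  3
 A  0  1  1  2  3  3  4  4  4  4
 A  0  1  1  2  3  3  4  4  4  4
 T  0  1  1  2  3  3  4  5  5  5
 G  0  1  1  2  3  3  4  5  6  6
 T  0  1  1  2  3  3  4  5  6  6
 T  0  1  1  2  3  3  4  5  6  6
 G  0  1  1  2  3  3  4  5  6  7
 G  0  1  1  2  3  3  4  5  6  7
 A  0  1  1  2  3  3  4  5  6  7
dp[12][9] = 7. One LCS (by backtracking along matches): CGTATGG.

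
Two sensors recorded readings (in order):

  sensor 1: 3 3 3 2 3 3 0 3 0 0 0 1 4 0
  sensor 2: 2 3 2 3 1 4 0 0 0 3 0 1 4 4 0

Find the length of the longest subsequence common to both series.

10

Pick 3 (sensor 1 #3, sensor 2 #2), 2 (sensor 1 #4, sensor 2 #3), 3 (sensor 1 #5, sensor 2 #4), 0 (sensor 1 #7, sensor 2 #7), 0 (sensor 1 #9, sensor 2 #8), 0 (sensor 1 #10, sensor 2 #9), 0 (sensor 1 #11, sensor 2 #11), 1 (sensor 1 #12, sensor 2 #12), 4 (sensor 1 #13, sensor 2 #14), 0 (sensor 1 #14, sensor 2 #15); all 10 values appear in both, in order. dp[14][15] = 10 confirms this is the maximum.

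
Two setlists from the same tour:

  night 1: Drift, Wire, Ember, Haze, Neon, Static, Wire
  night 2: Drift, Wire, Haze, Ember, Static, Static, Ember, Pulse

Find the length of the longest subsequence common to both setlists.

One common subsequence of length 4: Drift at night 1[1]=night 2[1], Wire at night 1[2]=night 2[2], Ember at night 1[3]=night 2[4], Static at night 1[6]=night 2[6]. Since dp[7][8] = 4, nothing longer is possible.

4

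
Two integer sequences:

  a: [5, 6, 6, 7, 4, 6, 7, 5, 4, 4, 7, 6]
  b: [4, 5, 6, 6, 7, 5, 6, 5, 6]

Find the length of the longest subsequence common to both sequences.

One common subsequence of length 7: 5 at a[1]=b[2] → 6 at a[2]=b[3] → 6 at a[3]=b[4] → 7 at a[4]=b[5] → 6 at a[6]=b[7] → 5 at a[8]=b[8] → 6 at a[12]=b[9]. Since dp[12][9] = 7, nothing longer is possible.

7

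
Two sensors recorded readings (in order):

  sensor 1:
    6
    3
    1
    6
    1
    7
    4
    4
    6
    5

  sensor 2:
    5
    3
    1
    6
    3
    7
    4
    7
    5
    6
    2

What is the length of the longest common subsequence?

Let dp[i][j] be the LCS length of the first i values of sensor 1 and the first j values of sensor 2. dp[i][j] = dp[i-1][j-1]+1 when the i-th and j-th values match, else max(dp[i-1][j], dp[i][j-1]).
    ·  5  3  1  6  3  7  4  7  5  6  2
 ·  0  0  0  0  0  0  0  0  0  0  0  0
 6  0  0  0  0  1  1  1  1  1  1  1  1
 3  0  0  1  1  1  2  2  2  2  2  2  2
 1  0  0  1  2  2  2  2  2  2  2  2  2
 6  0  0  1  2  3  3  3  3  3  3  3  3
 1  0  0  1  2  3  3  3  3  3  3  3  3
 7  0  0  1  2  3  3  4  4  4  4  4  4
 4  0  0  1  2  3  3  4  5  5  5  5  5
 4  0  0  1  2  3  3  4  5  5  5  5  5
 6  0  0  1  2  3  3  4  5  5  5  6  6
 5  0  1  1  2  3  3  4  5  5  6  6  6
dp[10][11] = 6. One LCS (by backtracking along matches): 3, 1, 6, 7, 4, 6.

6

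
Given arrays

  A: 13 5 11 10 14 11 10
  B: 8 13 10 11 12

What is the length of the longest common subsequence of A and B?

3

Let dp[i][j] be the LCS length of the first i values of A and the first j values of B. dp[i][j] = dp[i-1][j-1]+1 when the i-th and j-th values match, else max(dp[i-1][j], dp[i][j-1]).
    ·  8 13 10 11 12
 ·  0  0  0  0  0  0
13  0  0  1  1  1  1
 5  0  0  1  1  1  1
11  0  0  1  1  2  2
10  0  0  1  2  2  2
14  0  0  1  2  2  2
11  0  0  1  2  3  3
10  0  0  1  2  3  3
dp[7][5] = 3. One LCS (by backtracking along matches): 13, 10, 11.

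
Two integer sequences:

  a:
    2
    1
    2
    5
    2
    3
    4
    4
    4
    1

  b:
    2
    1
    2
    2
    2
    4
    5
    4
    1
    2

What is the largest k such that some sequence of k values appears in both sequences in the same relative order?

Pick 2 [1,1], 1 [2,2], 2 [3,4], 2 [5,5], 4 [7,6], 4 [9,8], 1 [10,9]; all 7 values appear in both, in order, and the DP table's final entry dp[10][10] is also 7, so no common subsequence is longer.

7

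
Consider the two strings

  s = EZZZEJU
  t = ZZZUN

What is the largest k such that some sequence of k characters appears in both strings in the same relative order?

Match Z at s[2]=t[1], then Z at s[3]=t[2], then Z at s[4]=t[3], then U at s[7]=t[4] — 4 characters in the same relative order in both, and the DP table's final entry dp[7][5] is also 4, so no common subsequence is longer.

4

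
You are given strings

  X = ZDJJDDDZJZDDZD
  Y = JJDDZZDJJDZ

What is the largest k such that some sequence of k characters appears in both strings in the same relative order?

Pick J (X #3, Y #1), J (X #4, Y #2), D (X #6, Y #3), D (X #7, Y #4), Z (X #8, Y #5), Z (X #10, Y #6), D (X #11, Y #7), D (X #12, Y #10), Z (X #13, Y #11); all 9 characters appear in both, in order. Since dp[14][11] = 9, nothing longer is possible.

9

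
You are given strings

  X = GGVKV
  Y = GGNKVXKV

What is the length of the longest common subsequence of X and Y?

5

Match G (X #1, Y #1) → G (X #2, Y #2) → V (X #3, Y #5) → K (X #4, Y #7) → V (X #5, Y #8) — 5 characters in the same relative order in both. dp[5][8] = 5 confirms this is the maximum.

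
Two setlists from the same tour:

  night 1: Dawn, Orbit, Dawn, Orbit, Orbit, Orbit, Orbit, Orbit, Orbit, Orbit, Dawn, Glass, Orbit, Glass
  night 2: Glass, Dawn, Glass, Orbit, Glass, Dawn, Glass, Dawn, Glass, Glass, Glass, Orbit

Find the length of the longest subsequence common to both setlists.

Taking Dawn [1,2]; then Orbit [2,4]; then Dawn [3,6]; then Dawn [11,8]; then Glass [12,11]; then Orbit [13,12] gives a common subsequence of length 6. Since dp[14][12] = 6, nothing longer is possible.

6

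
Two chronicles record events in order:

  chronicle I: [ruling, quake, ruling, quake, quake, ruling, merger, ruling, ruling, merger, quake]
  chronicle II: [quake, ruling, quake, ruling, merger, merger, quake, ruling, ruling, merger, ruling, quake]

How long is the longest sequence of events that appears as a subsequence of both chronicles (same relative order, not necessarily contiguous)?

9

One common subsequence of length 9: quake (chronicle I #2, chronicle II #1) → ruling (chronicle I #3, chronicle II #2) → quake (chronicle I #5, chronicle II #3) → ruling (chronicle I #6, chronicle II #4) → merger (chronicle I #7, chronicle II #6) → ruling (chronicle I #8, chronicle II #8) → ruling (chronicle I #9, chronicle II #9) → merger (chronicle I #10, chronicle II #10) → quake (chronicle I #11, chronicle II #12), and the DP table's final entry dp[11][12] is also 9, so no common subsequence is longer.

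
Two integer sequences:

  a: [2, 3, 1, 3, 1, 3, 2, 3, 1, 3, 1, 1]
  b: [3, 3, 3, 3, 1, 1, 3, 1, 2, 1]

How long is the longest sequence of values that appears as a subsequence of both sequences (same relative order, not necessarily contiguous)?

Match 3 (a #2, b #1); then 3 (a #4, b #2); then 3 (a #6, b #3); then 3 (a #8, b #4); then 1 (a #9, b #6); then 3 (a #10, b #7); then 1 (a #11, b #8); then 1 (a #12, b #10) — 8 values in the same relative order in both. Since dp[12][10] = 8, nothing longer is possible.

8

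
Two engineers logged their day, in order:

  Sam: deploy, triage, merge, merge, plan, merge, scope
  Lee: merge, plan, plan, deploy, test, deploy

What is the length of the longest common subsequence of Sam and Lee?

Taking merge at Sam[3]=Lee[1], plan at Sam[5]=Lee[3] gives a common subsequence of length 2. dp[7][6] = 2 confirms this is the maximum.

2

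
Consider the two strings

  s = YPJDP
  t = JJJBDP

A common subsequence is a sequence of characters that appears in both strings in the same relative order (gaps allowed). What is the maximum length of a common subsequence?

3

Taking J [3,3]; then D [4,5]; then P [5,6] gives a common subsequence of length 3. The LCS DP gives dp[5][6] = 3, so this is optimal.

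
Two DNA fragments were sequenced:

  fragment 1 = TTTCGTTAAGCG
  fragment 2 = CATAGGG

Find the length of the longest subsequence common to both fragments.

5

Match C (fragment 1 #4, fragment 2 #1), T (fragment 1 #7, fragment 2 #3), A (fragment 1 #8, fragment 2 #4), G (fragment 1 #10, fragment 2 #6), G (fragment 1 #12, fragment 2 #7) — 5 bases in the same relative order in both, and the DP table's final entry dp[12][7] is also 5, so no common subsequence is longer.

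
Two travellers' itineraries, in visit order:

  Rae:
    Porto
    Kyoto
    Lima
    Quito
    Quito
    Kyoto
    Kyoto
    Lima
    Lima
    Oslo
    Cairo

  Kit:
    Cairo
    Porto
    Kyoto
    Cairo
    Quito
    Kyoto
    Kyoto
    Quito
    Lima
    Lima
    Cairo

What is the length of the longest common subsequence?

One common subsequence of length 8: Porto [1,2]; then Kyoto [2,3]; then Quito [5,5]; then Kyoto [6,6]; then Kyoto [7,7]; then Lima [8,9]; then Lima [9,10]; then Cairo [11,11]. Since dp[11][11] = 8, nothing longer is possible.

8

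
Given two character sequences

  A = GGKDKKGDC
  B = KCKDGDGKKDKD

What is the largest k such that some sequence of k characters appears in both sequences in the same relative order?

6

Match G at A[1]=B[5]; then G at A[2]=B[7]; then K at A[3]=B[9]; then D at A[4]=B[10]; then K at A[6]=B[11]; then D at A[8]=B[12] — 6 characters in the same relative order in both, and the DP table's final entry dp[9][12] is also 6, so no common subsequence is longer.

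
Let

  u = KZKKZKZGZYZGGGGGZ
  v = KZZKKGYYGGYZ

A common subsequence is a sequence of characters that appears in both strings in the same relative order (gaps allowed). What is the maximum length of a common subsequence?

9

One common subsequence of length 9: K at u[1]=v[1], then Z at u[2]=v[3], then K at u[4]=v[4], then K at u[6]=v[5], then G at u[8]=v[6], then Y at u[10]=v[8], then G at u[12]=v[9], then G at u[13]=v[10], then Z at u[17]=v[12]. The LCS DP gives dp[17][12] = 9, so this is optimal.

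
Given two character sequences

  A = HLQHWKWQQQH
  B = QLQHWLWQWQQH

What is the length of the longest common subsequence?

Let dp[i][j] be the LCS length of the first i characters of A and the first j characters of B. dp[i][j] = dp[i-1][j-1]+1 when the i-th and j-th characters match, else max(dp[i-1][j], dp[i][j-1]).
    ·  Q  L  Q  H  W  L  W  Q  W  Q  Q  H
 ·  0  0  0  0  0  0  0  0  0  0  0  0  0
 H  0  0  0  0  1  1  1  1  1  1  1  1  1
 L  0  0  1  1  1  1  2  2  2  2  2  2  2
 Q  0  1  1  2  2  2  2  2  3  3  3  3  3
 H  0  1  1  2  3  3  3  3  3  3  3  3  4
 W  0  1  1  2  3  4  4  4  4  4  4  4  4
 K  0  1  1  2  3  4  4  4  4  4  4  4  4
 W  0  1  1  2  3  4  4  5  5  5  5  5  5
 Q  0  1  1  2  3  4  4  5  6  6  6  6  6
 Q  0  1  1  2  3  4  4  5  6  6  7  7  7
 Q  0  1  1  2  3  4  4  5  6  6  7  8  8
 H  0  1  1  2  3  4  4  5  6  6  7  8  9
dp[11][12] = 9. One LCS (by backtracking along matches): LQHWWQQQH.

9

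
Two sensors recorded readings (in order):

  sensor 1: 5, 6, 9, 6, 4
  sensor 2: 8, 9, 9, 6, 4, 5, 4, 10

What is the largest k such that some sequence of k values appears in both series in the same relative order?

Let dp[i][j] be the LCS length of the first i values of sensor 1 and the first j values of sensor 2. dp[i][j] = dp[i-1][j-1]+1 when the i-th and j-th values match, else max(dp[i-1][j], dp[i][j-1]).
    ·  8  9  9  6  4  5  4 10
 ·  0  0  0  0  0  0  0  0  0
 5  0  0  0  0  0  0  1  1  1
 6  0  0  0  0  1  1  1  1  1
 9  0  0  1  1  1  1  1  1  1
 6  0  0  1  1  2  2  2  2  2
 4  0  0  1  1  2  3  3  3  3
dp[5][8] = 3. One LCS (by backtracking along matches): 9, 6, 4.

3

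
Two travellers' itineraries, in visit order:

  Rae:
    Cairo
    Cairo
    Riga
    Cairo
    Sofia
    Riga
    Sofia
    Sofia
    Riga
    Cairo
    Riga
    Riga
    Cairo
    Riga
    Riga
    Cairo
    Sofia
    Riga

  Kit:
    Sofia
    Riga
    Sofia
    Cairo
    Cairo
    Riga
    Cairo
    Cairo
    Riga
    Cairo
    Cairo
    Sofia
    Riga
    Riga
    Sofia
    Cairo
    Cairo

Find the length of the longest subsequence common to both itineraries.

10

Match Cairo at Rae[1]=Kit[4]; then Cairo at Rae[2]=Kit[5]; then Riga at Rae[3]=Kit[6]; then Cairo at Rae[4]=Kit[8]; then Riga at Rae[6]=Kit[9]; then Sofia at Rae[8]=Kit[12]; then Riga at Rae[9]=Kit[13]; then Riga at Rae[11]=Kit[14]; then Cairo at Rae[13]=Kit[16]; then Cairo at Rae[16]=Kit[17] — 10 stops in the same relative order in both. Since dp[18][17] = 10, nothing longer is possible.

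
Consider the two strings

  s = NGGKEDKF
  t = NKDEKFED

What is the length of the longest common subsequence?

5

Let dp[i][j] be the LCS length of the first i characters of s and the first j characters of t. dp[i][j] = dp[i-1][j-1]+1 when the i-th and j-th characters match, else max(dp[i-1][j], dp[i][j-1]).
    ·  N  K  D  E  K  F  E  D
 ·  0  0  0  0  0  0  0  0  0
 N  0  1  1  1  1  1  1  1  1
 G  0  1  1  1  1  1  1  1  1
 G  0  1  1  1  1  1  1  1  1
 K  0  1  2  2  2  2  2  2  2
 E  0  1  2  2  3  3  3  3  3
 D  0  1  2  3  3  3  3  3  4
 K  0  1  2  3  3  4  4  4  4
 F  0  1  2  3  3  4  5  5  5
dp[8][8] = 5. One LCS (by backtracking along matches): NKEKF.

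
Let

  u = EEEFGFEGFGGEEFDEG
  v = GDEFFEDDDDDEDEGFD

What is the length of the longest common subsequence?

Match E [3,3], then F [4,4], then F [6,5], then E [7,6], then E [12,12], then E [13,14], then F [14,16], then D [15,17] — 8 characters in the same relative order in both. Since dp[17][17] = 8, nothing longer is possible.

8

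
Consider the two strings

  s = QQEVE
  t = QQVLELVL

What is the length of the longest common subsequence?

One common subsequence of length 4: Q [1,1]; then Q [2,2]; then E [3,5]; then V [4,7]. dp[5][8] = 4 confirms this is the maximum.

4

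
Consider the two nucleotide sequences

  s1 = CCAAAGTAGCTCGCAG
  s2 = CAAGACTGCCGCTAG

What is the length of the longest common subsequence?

Match C [2,1] → A [3,2] → A [4,3] → A [5,5] → T [7,7] → G [9,8] → C [10,9] → C [12,10] → G [13,11] → C [14,12] → A [15,14] → G [16,15] — 12 bases in the same relative order in both. The LCS DP gives dp[16][15] = 12, so this is optimal.

12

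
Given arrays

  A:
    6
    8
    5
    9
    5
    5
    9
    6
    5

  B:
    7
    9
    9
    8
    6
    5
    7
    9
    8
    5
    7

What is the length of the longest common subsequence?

4

Pick 6 at A[1]=B[5]; then 5 at A[3]=B[6]; then 9 at A[4]=B[8]; then 5 at A[5]=B[10]; all 4 values appear in both, in order. dp[9][11] = 4 confirms this is the maximum.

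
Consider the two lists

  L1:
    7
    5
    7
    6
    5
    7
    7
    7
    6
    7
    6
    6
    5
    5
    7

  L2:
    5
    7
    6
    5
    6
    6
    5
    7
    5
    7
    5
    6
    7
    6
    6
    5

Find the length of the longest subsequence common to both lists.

Taking 7 [1,2], 5 [2,4], 6 [4,6], 5 [5,7], 7 [6,8], 7 [7,10], 6 [9,12], 7 [10,13], 6 [11,14], 6 [12,15], 5 [14,16] gives a common subsequence of length 11. dp[15][16] = 11 confirms this is the maximum.

11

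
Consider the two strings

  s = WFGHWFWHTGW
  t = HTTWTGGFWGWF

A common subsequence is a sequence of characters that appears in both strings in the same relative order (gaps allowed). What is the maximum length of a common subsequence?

6

Match W at s[1]=t[4]; then G at s[3]=t[7]; then F at s[6]=t[8]; then W at s[7]=t[9]; then G at s[10]=t[10]; then W at s[11]=t[11] — 6 characters in the same relative order in both. dp[11][12] = 6 confirms this is the maximum.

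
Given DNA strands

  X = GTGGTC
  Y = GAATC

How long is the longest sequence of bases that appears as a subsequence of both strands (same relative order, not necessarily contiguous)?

3

Match G [1,1], then T [5,4], then C [6,5] — 3 bases in the same relative order in both. Since dp[6][5] = 3, nothing longer is possible.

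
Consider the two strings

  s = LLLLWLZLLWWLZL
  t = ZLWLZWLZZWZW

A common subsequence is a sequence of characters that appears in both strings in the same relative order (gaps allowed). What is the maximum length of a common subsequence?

7

Match L (s #1, t #2), L (s #2, t #4), W (s #5, t #6), L (s #6, t #7), Z (s #7, t #9), W (s #10, t #10), W (s #11, t #12) — 7 characters in the same relative order in both. Since dp[14][12] = 7, nothing longer is possible.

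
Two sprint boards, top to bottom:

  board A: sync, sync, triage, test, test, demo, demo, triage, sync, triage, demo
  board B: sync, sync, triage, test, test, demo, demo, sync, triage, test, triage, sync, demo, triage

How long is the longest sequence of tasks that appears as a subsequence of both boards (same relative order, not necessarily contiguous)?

10

Taking sync (board A #1, board B #1), then sync (board A #2, board B #2), then triage (board A #3, board B #3), then test (board A #4, board B #4), then test (board A #5, board B #5), then demo (board A #6, board B #6), then demo (board A #7, board B #7), then triage (board A #8, board B #11), then sync (board A #9, board B #12), then triage (board A #10, board B #14) gives a common subsequence of length 10. dp[11][14] = 10 confirms this is the maximum.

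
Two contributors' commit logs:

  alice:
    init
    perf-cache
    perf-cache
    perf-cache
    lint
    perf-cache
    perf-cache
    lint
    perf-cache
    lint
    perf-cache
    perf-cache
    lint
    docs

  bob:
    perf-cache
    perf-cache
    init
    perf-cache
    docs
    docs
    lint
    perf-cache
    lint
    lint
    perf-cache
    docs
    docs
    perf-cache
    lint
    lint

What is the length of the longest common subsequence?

One common subsequence of length 10: perf-cache [2,1], perf-cache [3,2], perf-cache [4,4], lint [5,7], perf-cache [7,8], lint [8,9], lint [10,10], perf-cache [11,11], perf-cache [12,14], lint [13,16]. dp[14][16] = 10 confirms this is the maximum.

10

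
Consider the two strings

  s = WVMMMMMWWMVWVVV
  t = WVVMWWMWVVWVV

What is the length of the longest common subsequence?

10

Match W [1,1], then V [2,3], then M [7,4], then W [8,5], then W [9,6], then M [10,7], then V [11,10], then W [12,11], then V [14,12], then V [15,13] — 10 characters in the same relative order in both. The LCS DP gives dp[15][13] = 10, so this is optimal.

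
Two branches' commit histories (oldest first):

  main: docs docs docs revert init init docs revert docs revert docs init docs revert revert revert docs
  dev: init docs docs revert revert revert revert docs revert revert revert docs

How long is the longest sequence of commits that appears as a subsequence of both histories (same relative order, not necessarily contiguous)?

One common subsequence of length 10: docs (main #1, dev #2); then docs (main #2, dev #3); then revert (main #4, dev #5); then revert (main #8, dev #6); then revert (main #10, dev #7); then docs (main #13, dev #8); then revert (main #14, dev #9); then revert (main #15, dev #10); then revert (main #16, dev #11); then docs (main #17, dev #12). Since dp[17][12] = 10, nothing longer is possible.

10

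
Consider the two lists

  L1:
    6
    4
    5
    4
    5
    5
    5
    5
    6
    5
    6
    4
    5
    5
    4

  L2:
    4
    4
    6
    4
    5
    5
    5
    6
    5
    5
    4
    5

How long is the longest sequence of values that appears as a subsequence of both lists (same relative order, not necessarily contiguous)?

9

One common subsequence of length 9: 6 (L1 #1, L2 #3), 4 (L1 #2, L2 #4), 5 (L1 #3, L2 #5), 5 (L1 #5, L2 #6), 5 (L1 #6, L2 #7), 5 (L1 #8, L2 #9), 5 (L1 #10, L2 #10), 4 (L1 #12, L2 #11), 5 (L1 #14, L2 #12). The LCS DP gives dp[15][12] = 9, so this is optimal.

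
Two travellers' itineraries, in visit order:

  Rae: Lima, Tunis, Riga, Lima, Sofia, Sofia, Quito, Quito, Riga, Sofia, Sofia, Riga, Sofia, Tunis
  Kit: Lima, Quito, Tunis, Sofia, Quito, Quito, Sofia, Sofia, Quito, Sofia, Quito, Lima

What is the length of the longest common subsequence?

Pick Lima [1,1]; then Tunis [2,3]; then Sofia [6,4]; then Quito [7,5]; then Quito [8,6]; then Sofia [10,7]; then Sofia [11,8]; then Sofia [13,10]; all 8 stops appear in both, in order. Since dp[14][12] = 8, nothing longer is possible.

8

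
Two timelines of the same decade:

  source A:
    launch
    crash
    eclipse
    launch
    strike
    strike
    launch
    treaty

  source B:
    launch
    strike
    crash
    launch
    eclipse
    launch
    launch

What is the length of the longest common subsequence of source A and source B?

Match launch (source A #1, source B #1); then crash (source A #2, source B #3); then eclipse (source A #3, source B #5); then launch (source A #4, source B #6); then launch (source A #7, source B #7) — 5 events in the same relative order in both. Since dp[8][7] = 5, nothing longer is possible.

5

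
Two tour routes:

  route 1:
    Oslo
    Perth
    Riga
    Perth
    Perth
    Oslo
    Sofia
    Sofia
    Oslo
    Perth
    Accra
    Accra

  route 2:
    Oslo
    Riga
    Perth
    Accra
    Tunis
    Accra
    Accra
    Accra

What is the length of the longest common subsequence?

5

Taking Oslo at route 1[1]=route 2[1]; then Riga at route 1[3]=route 2[2]; then Perth at route 1[4]=route 2[3]; then Accra at route 1[11]=route 2[7]; then Accra at route 1[12]=route 2[8] gives a common subsequence of length 5. dp[12][8] = 5 confirms this is the maximum.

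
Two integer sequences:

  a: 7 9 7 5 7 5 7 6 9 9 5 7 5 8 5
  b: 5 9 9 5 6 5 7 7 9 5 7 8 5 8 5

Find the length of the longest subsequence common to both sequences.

10

Taking 9 at a[2]=b[3], 5 at a[4]=b[6], 7 at a[5]=b[7], 7 at a[7]=b[8], 9 at a[10]=b[9], 5 at a[11]=b[10], 7 at a[12]=b[11], 5 at a[13]=b[13], 8 at a[14]=b[14], 5 at a[15]=b[15] gives a common subsequence of length 10. Since dp[15][15] = 10, nothing longer is possible.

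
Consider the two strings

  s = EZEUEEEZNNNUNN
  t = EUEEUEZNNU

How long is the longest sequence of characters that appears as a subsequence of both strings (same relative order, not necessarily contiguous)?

Taking E [3,1]; then U [4,2]; then E [5,3]; then E [6,4]; then E [7,6]; then Z [8,7]; then N [10,8]; then N [11,9]; then U [12,10] gives a common subsequence of length 9. The LCS DP gives dp[14][10] = 9, so this is optimal.

9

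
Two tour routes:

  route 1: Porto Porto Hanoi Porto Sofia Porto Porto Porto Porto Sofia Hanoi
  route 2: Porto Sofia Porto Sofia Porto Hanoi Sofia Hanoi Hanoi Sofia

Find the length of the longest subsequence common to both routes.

Taking Porto at route 1[1]=route 2[1]; then Porto at route 1[4]=route 2[3]; then Sofia at route 1[5]=route 2[4]; then Porto at route 1[6]=route 2[5]; then Sofia at route 1[10]=route 2[7]; then Hanoi at route 1[11]=route 2[9] gives a common subsequence of length 6. dp[11][10] = 6 confirms this is the maximum.

6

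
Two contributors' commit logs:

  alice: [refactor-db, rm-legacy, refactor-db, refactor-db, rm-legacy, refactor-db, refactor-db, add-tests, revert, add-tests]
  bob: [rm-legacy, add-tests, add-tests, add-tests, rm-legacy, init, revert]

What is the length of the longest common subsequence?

3

One common subsequence of length 3: rm-legacy at alice[2]=bob[1]; then rm-legacy at alice[5]=bob[5]; then revert at alice[9]=bob[7]. Since dp[10][7] = 3, nothing longer is possible.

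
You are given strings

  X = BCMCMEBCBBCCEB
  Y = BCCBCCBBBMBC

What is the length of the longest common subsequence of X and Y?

8

Pick B (X #1, Y #1); then C (X #2, Y #2); then C (X #4, Y #3); then B (X #7, Y #4); then C (X #8, Y #6); then B (X #9, Y #9); then B (X #10, Y #11); then C (X #12, Y #12); all 8 characters appear in both, in order. dp[14][12] = 8 confirms this is the maximum.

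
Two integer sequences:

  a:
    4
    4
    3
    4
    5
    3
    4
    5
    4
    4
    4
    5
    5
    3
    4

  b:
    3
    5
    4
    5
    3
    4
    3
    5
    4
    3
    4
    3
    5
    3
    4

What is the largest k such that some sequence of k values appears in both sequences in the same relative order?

11

Taking 3 at a[3]=b[1] → 4 at a[4]=b[3] → 5 at a[5]=b[4] → 3 at a[6]=b[5] → 4 at a[7]=b[6] → 5 at a[8]=b[8] → 4 at a[9]=b[9] → 4 at a[10]=b[11] → 5 at a[13]=b[13] → 3 at a[14]=b[14] → 4 at a[15]=b[15] gives a common subsequence of length 11. dp[15][15] = 11 confirms this is the maximum.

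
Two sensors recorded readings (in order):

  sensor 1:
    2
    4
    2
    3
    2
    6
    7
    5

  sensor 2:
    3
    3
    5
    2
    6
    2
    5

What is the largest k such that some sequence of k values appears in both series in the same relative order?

Let dp[i][j] be the LCS length of the first i values of sensor 1 and the first j values of sensor 2. dp[i][j] = dp[i-1][j-1]+1 when the i-th and j-th values match, else max(dp[i-1][j], dp[i][j-1]).
    ·  3  3  5  2  6  2  5
 ·  0  0  0  0  0  0  0  0
 2  0  0  0  0  1  1  1  1
 4  0  0  0  0  1  1  1  1
 2  0  0  0  0  1  1  2  2
 3  0  1  1  1  1  1  2  2
 2  0  1  1  1  2  2  2  2
 6  0  1  1  1  2  3  3  3
 7  0  1  1  1  2  3  3  3
 5  0  1  1  2  2  3  3  4
dp[8][7] = 4. One LCS (by backtracking along matches): 3, 2, 6, 5.

4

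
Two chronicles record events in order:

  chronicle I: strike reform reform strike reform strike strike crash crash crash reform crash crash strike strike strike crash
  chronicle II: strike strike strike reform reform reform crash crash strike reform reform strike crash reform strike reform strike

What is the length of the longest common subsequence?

Taking strike [1,3] → reform [2,5] → reform [3,6] → strike [4,9] → reform [5,11] → strike [7,12] → crash [10,13] → reform [11,14] → strike [14,15] → strike [16,17] gives a common subsequence of length 10. dp[17][17] = 10 confirms this is the maximum.

10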